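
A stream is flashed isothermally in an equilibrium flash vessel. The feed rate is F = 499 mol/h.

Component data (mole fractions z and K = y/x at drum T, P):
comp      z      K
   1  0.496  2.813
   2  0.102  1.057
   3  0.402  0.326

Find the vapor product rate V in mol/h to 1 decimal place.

Material balance + equilibrium reduce to Σ zᵢ(Kᵢ−1)/(1+V/F(Kᵢ−1)) = 0.
g(0) = ΣzᵢKᵢ − 1 = 0.634 and g(1) = 1 − Σzᵢ/Kᵢ = -0.506, so a root lies in (0, 1).
Iterate (Newton) starting at V/F = 0.47:
  V/F = 0.470: g = 0.0946, g' = -0.867 → V/F = 0.579
Converged at V/F = 0.579.
Then V = V/F·F = 0.5790·499 = 288.9 mol/h and L = F − V = 210.1 mol/h.

V = 288.9 mol/h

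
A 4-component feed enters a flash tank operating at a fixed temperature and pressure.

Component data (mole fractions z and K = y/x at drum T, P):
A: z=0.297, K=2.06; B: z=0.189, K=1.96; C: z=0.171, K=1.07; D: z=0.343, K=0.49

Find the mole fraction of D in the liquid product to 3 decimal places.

x_D = 0.566

Newton–Raphson from ψ = 0.36:
  ψ = 0.360: g = 0.1601, g' = -0.406 → ψ = 0.755
  ψ = 0.755: g = 0.0071, g' = -0.398 → ψ = 0.773
  ψ = 0.773: g = -0.0000, g' = -0.402 → ψ = 0.772
Converged at ψ = 0.772.
Compositions from xᵢ = zᵢ/(1+ψ(Kᵢ−1)), yᵢ = Kᵢxᵢ:
  A: x = 0.163, y = 0.336
  B: x = 0.109, y = 0.213
  C: x = 0.162, y = 0.174
  D: x = 0.566, y = 0.277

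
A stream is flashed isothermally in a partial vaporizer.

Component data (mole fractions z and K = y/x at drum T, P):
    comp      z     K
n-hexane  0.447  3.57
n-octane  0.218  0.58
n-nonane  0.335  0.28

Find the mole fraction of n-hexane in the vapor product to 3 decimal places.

Rachford–Rice: g(ψ) = Σ zᵢ(Kᵢ−1)/(1+ψ(Kᵢ−1)) = 0.
Check two-phase: ΣzᵢKᵢ = 1.816 > 1 and Σzᵢ/Kᵢ = 1.698 > 1, so g(0) = 0.816 > 0 and g(1) = -0.698 < 0.
Iterate (Newton) starting at ψ = 0.65:
  ψ = 0.650: g = -0.1491, g' = -1.100 → ψ = 0.514
  ψ = 0.514: g = -0.0052, g' = -1.048 → ψ = 0.510
Converged at ψ = 0.510.
Compositions from xᵢ = zᵢ/(1+ψ(Kᵢ−1)), yᵢ = Kᵢxᵢ:
  n-hexane: x = 0.194, y = 0.691
  n-octane: x = 0.277, y = 0.161
  n-nonane: x = 0.529, y = 0.148

y_n-hexane = 0.691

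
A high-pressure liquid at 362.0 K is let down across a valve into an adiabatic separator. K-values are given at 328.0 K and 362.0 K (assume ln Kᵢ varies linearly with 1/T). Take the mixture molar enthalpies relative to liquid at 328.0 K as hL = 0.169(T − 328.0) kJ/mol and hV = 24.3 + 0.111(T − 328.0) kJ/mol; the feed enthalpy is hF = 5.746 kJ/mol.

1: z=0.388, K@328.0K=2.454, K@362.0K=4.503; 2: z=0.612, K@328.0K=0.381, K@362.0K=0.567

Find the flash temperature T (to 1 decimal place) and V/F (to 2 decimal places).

T = 329.2 K, V/F = 0.23

Adiabatic flash: solve Rachford–Rice at each trial T, then check hF = ψ·hV(T) + (1−ψ)·hL(T).
  T = 328.0 K: K = (2.454, 0.381), RR gives ψ = 0.206, H_out = 5.004 kJ/mol
  T = 362.0 K: K = (4.503, 0.567), RR gives ψ = 0.721, H_out = 21.853 kJ/mol
  T = 345.0 K: K = (3.374, 0.469), RR gives ψ = 0.473, H_out = 13.911 kJ/mol
  T = 336.5 K: K = (2.889, 0.424), RR gives ψ = 0.350, H_out = 9.761 kJ/mol
  T = 332.2 K: K = (2.663, 0.402), RR gives ψ = 0.281, H_out = 7.464 kJ/mol
  T = 330.1 K: K = (2.557, 0.391), RR gives ψ = 0.244, H_out = 6.266 kJ/mol
Linear interpolation between T = 328.0 (H_out = 5.004) and T = 330.1 (H_out = 6.266) on hF = 5.746 gives T ≈ 329.2 K, at which ψ = 0.23.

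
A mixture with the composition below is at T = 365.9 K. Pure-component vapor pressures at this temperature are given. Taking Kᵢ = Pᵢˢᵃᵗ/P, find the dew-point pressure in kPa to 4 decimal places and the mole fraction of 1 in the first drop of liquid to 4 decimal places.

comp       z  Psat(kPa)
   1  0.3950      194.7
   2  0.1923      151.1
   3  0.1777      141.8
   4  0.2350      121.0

Pdew = 153.9231 kPa, x_1 = 0.3123

At the dew point ψ → 1, so Σzᵢ/Kᵢ = 1 with Kᵢ = Pᵢˢᵃᵗ/P ⇒ 1/P = Σzᵢ/Pᵢˢᵃᵗ.
1/P = 0.3950/194.7 + 0.1923/151.1 + 0.1777/141.8 + 0.2350/121.0 = 0.0064968 ⇒ P = 153.9231 kPa
xᵢ = zᵢP/Pᵢˢᵃᵗ ⇒ x_1 = 0.3950·153.9231/194.7 = 0.3123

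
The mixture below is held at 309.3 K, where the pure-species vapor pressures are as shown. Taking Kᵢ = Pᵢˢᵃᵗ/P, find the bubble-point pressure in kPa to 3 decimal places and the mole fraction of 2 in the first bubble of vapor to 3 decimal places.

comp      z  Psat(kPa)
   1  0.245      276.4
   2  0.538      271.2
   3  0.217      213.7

At the bubble point ψ → 0, so ΣzᵢKᵢ = 1 with Kᵢ = Pᵢˢᵃᵗ/P ⇒ P = ΣzᵢPᵢˢᵃᵗ.
P = 0.245·276.4 + 0.538·271.2 + 0.217·213.7 = 259.996 kPa
yᵢ = zᵢPᵢˢᵃᵗ/P ⇒ y_2 = 0.538·271.2/259.996 = 0.561

Pbub = 259.996 kPa, y_2 = 0.561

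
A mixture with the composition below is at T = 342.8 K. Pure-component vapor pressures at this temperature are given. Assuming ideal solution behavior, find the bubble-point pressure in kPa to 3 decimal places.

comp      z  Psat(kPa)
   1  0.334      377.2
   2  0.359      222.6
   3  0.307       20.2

Pbub = 212.100 kPa

At the bubble point ψ → 0, so ΣzᵢKᵢ = 1 with Kᵢ = Pᵢˢᵃᵗ/P ⇒ P = ΣzᵢPᵢˢᵃᵗ.
P = 0.334·377.2 + 0.359·222.6 + 0.307·20.2 = 212.100 kPa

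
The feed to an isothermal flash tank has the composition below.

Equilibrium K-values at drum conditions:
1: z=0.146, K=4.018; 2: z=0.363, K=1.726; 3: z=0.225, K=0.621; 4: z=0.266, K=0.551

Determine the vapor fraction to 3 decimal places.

Rachford–Rice: g(ψ) = Σ zᵢ(Kᵢ−1)/(1+ψ(Kᵢ−1)) = 0.
Check two-phase: ΣzᵢKᵢ = 1.499 > 1 and Σzᵢ/Kᵢ = 1.092 > 1, so g(0) = 0.499 > 0 and g(1) = -0.092 < 0.
Newton iteration, ψ⁰ = 0.5:
  ψ = 0.500: g = 0.1097, g' = -0.453 → ψ = 0.742
  ψ = 0.742: g = 0.0094, g' = -0.391 → ψ = 0.766
  ψ = 0.766: g = 0.0000, g' = -0.389 → ψ = 0.767
Converged at ψ = 0.767.

ψ = 0.767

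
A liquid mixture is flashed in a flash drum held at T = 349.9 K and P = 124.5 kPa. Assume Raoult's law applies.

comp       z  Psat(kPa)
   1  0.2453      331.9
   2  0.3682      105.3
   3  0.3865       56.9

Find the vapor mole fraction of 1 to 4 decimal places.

Raoult's law: Kᵢ = Pᵢˢᵃᵗ/P = Pᵢˢᵃᵗ/124.5.
  K_1 = 331.9/124.5 = 2.665863, K_2 = 105.3/124.5 = 0.845783, K_3 = 56.9/124.5 = 0.457028
Material balance + equilibrium reduce to Σ zᵢ(Kᵢ−1)/(1+V/F(Kᵢ−1)) = 0.
Check two-phase: ΣzᵢKᵢ = 1.1420 > 1 and Σzᵢ/Kᵢ = 1.3730 > 1, so g(0) = 0.1420 > 0 and g(1) = -0.3730 < 0.
Newton–Raphson from V/F = 0.5:
  V/F = 0.5000: g = -0.12665, g' = -0.4276 → V/F = 0.2038
  V/F = 0.2038: g = 0.01046, g' = -0.5328 → V/F = 0.2235
  V/F = 0.2235: g = 0.00014, g' = -0.5185 → V/F = 0.2237
Converged at V/F = 0.2237.
Compositions from xᵢ = zᵢ/(1+V/F(Kᵢ−1)), yᵢ = Kᵢxᵢ:
  1: x = 0.1787, y = 0.4764
  2: x = 0.3814, y = 0.3225
  3: x = 0.4399, y = 0.2011

y_1 = 0.4764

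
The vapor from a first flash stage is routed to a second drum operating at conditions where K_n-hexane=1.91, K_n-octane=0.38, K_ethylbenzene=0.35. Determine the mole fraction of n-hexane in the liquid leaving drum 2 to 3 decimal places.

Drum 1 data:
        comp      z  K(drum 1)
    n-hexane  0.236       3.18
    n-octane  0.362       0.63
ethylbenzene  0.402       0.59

Drum 1:
Newton–Raphson from ψ₁ = 0.5:
  ψ₁ = 0.500: g = -0.1255, g' = -0.438 → ψ₁ = 0.214
  ψ₁ = 0.214: g = 0.0249, g' = -0.662 → ψ₁ = 0.251
  ψ₁ = 0.251: g = 0.0010, g' = -0.612 → ψ₁ = 0.253
Converged at ψ₁ = 0.253.
Drum-1 compositions:
  n-hexane: x = 0.152, y = 0.484
  n-octane: x = 0.399, y = 0.252
  ethylbenzene: x = 0.449, y = 0.265
Drum-2 feed = drum-1 vapor: z₂ = (0.4838, 0.2516, 0.2646).
Drum 2:
Rachford–Rice: g(ψ₂) = Σ zᵢ(Kᵢ−1)/(1+ψ₂(Kᵢ−1)) = 0.
g(0) = ΣzᵢKᵢ − 1 = 0.112 and g(1) = 1 − Σzᵢ/Kᵢ = -0.671, so a root lies in (0, 1).
Newton iteration, ψ₂⁰ = 0.39:
  ψ₂ = 0.390: g = -0.1112, g' = -0.587 → ψ₂ = 0.201
  ψ₂ = 0.201: g = -0.0036, g' = -0.560 → ψ₂ = 0.194
Converged at ψ₂ = 0.194.
  n-hexane: x = 0.411, y = 0.785
  n-octane: x = 0.286, y = 0.109
  ethylbenzene: x = 0.303, y = 0.106

x_n-hexane (drum 2) = 0.411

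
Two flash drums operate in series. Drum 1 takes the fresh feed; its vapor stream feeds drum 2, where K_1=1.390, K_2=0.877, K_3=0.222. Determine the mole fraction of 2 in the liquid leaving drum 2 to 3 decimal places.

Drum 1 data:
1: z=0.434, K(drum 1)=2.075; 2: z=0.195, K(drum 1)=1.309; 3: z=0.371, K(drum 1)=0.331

x_2 (drum 2) = 0.231

Drum 1:
Newton iteration, ψ₁⁰ = 0.5:
  ψ₁ = 0.500: g = -0.0173, g' = -0.601 → ψ₁ = 0.471
Converged at ψ₁ = 0.471.
Drum-1 compositions:
  1: x = 0.288, y = 0.598
  2: x = 0.170, y = 0.223
  3: x = 0.542, y = 0.179
Drum-2 feed = drum-1 vapor: z₂ = (0.5979, 0.2228, 0.1793).
Drum 2:
Iterate (Newton) starting at ψ₂ = 0.6:
  ψ₂ = 0.600: g = -0.1022, g' = -0.445 → ψ₂ = 0.370
  ψ₂ = 0.370: g = -0.0209, g' = -0.287 → ψ₂ = 0.298
  ψ₂ = 0.298: g = -0.0010, g' = -0.260 → ψ₂ = 0.294
Converged at ψ₂ = 0.294.
  1: x = 0.536, y = 0.746
  2: x = 0.231, y = 0.203
  3: x = 0.232, y = 0.052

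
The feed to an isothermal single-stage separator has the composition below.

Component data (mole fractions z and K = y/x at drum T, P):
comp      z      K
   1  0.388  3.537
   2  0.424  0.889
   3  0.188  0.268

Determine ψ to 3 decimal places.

Let ψ = V/F and solve Σ zᵢ(Kᵢ−1)/(1+ψ(Kᵢ−1)) = 0.
Feasibility: ΣzᵢKᵢ = 1.800, Σzᵢ/Kᵢ = 1.288 — both > 1, two phases present.
Newton–Raphson from ψ = 0.67:
  ψ = 0.670: g = 0.0437, g' = -0.737 → ψ = 0.729
  ψ = 0.729: g = -0.0011, g' = -0.777 → ψ = 0.728
Converged at ψ = 0.728.

ψ = 0.728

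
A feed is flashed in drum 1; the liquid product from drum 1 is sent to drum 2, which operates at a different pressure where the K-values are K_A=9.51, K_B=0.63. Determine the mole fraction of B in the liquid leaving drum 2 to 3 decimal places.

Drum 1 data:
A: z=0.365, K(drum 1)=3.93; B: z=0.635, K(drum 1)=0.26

x_B (drum 2) = 0.958

Drum 1:
Let ψ₁ = V/F and solve Σ zᵢ(Kᵢ−1)/(1+ψ₁(Kᵢ−1)) = 0.
Feasibility: ΣzᵢKᵢ = 1.600, Σzᵢ/Kᵢ = 2.535 — both > 1, two phases present.
Newton–Raphson from ψ₁ = 0.5:
  ψ₁ = 0.500: g = -0.3120, g' = -1.392 → ψ₁ = 0.276
  ψ₁ = 0.276: g = 0.0011, g' = -1.507 → ψ₁ = 0.277
Converged at ψ₁ = 0.277.
Drum-1 compositions:
  A: x = 0.202, y = 0.792
  B: x = 0.798, y = 0.208
Drum-2 feed = drum-1 liquid: z₂ = (0.2016, 0.7984).
Drum 2:
Let ψ₂ = V/F and solve Σ zᵢ(Kᵢ−1)/(1+ψ₂(Kᵢ−1)) = 0.
g(0) = ΣzᵢKᵢ − 1 = 1.421 and g(1) = 1 − Σzᵢ/Kᵢ = -0.288, so a root lies in (0, 1).
Iterate (Newton) starting at ψ₂ = 0.3:
  ψ₂ = 0.300: g = 0.1507, g' = -1.295 → ψ₂ = 0.416
  ψ₂ = 0.416: g = 0.0285, g' = -0.860 → ψ₂ = 0.449
  ψ₂ = 0.449: g = 0.0013, g' = -0.784 → ψ₂ = 0.451
Converged at ψ₂ = 0.451.
  A: x = 0.042, y = 0.396
  B: x = 0.958, y = 0.604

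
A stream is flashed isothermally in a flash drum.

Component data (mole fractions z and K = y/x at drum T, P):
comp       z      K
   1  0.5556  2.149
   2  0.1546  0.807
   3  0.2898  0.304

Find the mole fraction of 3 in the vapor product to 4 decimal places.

y_3 = 0.1507

Material balance + equilibrium reduce to Σ zᵢ(Kᵢ−1)/(1+ψ(Kᵢ−1)) = 0.
g(0) = ΣzᵢKᵢ − 1 = 0.4068 and g(1) = 1 − Σzᵢ/Kᵢ = -0.4034, so a root lies in (0, 1).
Newton–Raphson from ψ = 0.35:
  ψ = 0.3500: g = 0.15663, g' = -0.6251 → ψ = 0.6006
  ψ = 0.6006: g = -0.00259, g' = -0.6786 → ψ = 0.5968
Converged at ψ = 0.5968.
Compositions from xᵢ = zᵢ/(1+ψ(Kᵢ−1)), yᵢ = Kᵢxᵢ:
  1: x = 0.3296, y = 0.7083
  2: x = 0.1747, y = 0.1410
  3: x = 0.4957, y = 0.1507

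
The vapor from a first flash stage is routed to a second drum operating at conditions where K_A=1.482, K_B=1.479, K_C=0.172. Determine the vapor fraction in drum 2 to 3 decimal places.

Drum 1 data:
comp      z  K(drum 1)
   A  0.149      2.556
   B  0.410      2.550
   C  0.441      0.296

Drum 1:
Let ψ₁ = V/F and solve Σ zᵢ(Kᵢ−1)/(1+ψ₁(Kᵢ−1)) = 0.
Check two-phase: ΣzᵢKᵢ = 1.557 > 1 and Σzᵢ/Kᵢ = 1.709 > 1, so g(0) = 0.557 > 0 and g(1) = -0.709 < 0.
Iterate (Newton) starting at ψ₁ = 0.51:
  ψ₁ = 0.510: g = -0.0002, g' = -0.951 → ψ₁ = 0.510
Converged at ψ₁ = 0.510.
Drum-1 compositions:
  A: x = 0.083, y = 0.212
  B: x = 0.229, y = 0.584
  C: x = 0.688, y = 0.204
Drum-2 feed = drum-1 vapor: z₂ = (0.2124, 0.5840, 0.2036).
Drum 2:
Let ψ₂ = V/F and solve Σ zᵢ(Kᵢ−1)/(1+ψ₂(Kᵢ−1)) = 0.
Check two-phase: ΣzᵢKᵢ = 1.214 > 1 and Σzᵢ/Kᵢ = 1.722 > 1, so g(0) = 0.214 > 0 and g(1) = -0.722 < 0.
Iterate (Newton) starting at ψ₂ = 0.5:
  ψ₂ = 0.500: g = 0.0205, g' = -0.526 → ψ₂ = 0.539
  ψ₂ = 0.539: g = -0.0009, g' = -0.571 → ψ₂ = 0.537
Converged at ψ₂ = 0.537.
  A: x = 0.169, y = 0.250
  B: x = 0.464, y = 0.687
  C: x = 0.367, y = 0.063

V/F (drum 2) = 0.537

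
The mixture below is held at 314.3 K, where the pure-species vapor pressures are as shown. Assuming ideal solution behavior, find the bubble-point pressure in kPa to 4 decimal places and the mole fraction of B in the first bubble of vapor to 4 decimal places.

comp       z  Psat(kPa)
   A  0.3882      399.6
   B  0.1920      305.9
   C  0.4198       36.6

At the bubble point ψ → 0, so ΣzᵢKᵢ = 1 with Kᵢ = Pᵢˢᵃᵗ/P ⇒ P = ΣzᵢPᵢˢᵃᵗ.
P = 0.3882·399.6 + 0.1920·305.9 + 0.4198·36.6 = 229.2222 kPa
yᵢ = zᵢPᵢˢᵃᵗ/P ⇒ y_B = 0.1920·305.9/229.2222 = 0.2562

Pbub = 229.2222 kPa, y_B = 0.2562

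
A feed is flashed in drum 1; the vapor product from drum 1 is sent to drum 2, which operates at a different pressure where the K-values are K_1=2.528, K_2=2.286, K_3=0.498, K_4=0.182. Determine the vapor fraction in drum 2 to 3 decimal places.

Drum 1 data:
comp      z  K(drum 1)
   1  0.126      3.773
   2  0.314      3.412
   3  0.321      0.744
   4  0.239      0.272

V/F (drum 2) = 0.652

Drum 1:
Let ψ₁ = V/F and solve Σ zᵢ(Kᵢ−1)/(1+ψ₁(Kᵢ−1)) = 0.
Feasibility: ΣzᵢKᵢ = 1.851, Σzᵢ/Kᵢ = 1.436 — both > 1, two phases present.
Newton–Raphson from ψ₁ = 0.5:
  ψ₁ = 0.500: g = 0.1219, g' = -0.886 → ψ₁ = 0.638
  ψ₁ = 0.638: g = 0.0018, g' = -0.881 → ψ₁ = 0.640
Converged at ψ₁ = 0.640.
Drum-1 compositions:
  1: x = 0.045, y = 0.171
  2: x = 0.123, y = 0.421
  3: x = 0.384, y = 0.286
  4: x = 0.447, y = 0.122
Drum-2 feed = drum-1 vapor: z₂ = (0.1714, 0.4214, 0.2856, 0.1216).
Drum 2:
Let ψ₂ = V/F and solve Σ zᵢ(Kᵢ−1)/(1+ψ₂(Kᵢ−1)) = 0.
Check two-phase: ΣzᵢKᵢ = 1.561 > 1 and Σzᵢ/Kᵢ = 1.494 > 1, so g(0) = 0.561 > 0 and g(1) = -0.494 < 0.
Newton–Raphson from ψ₂ = 0.52:
  ψ₂ = 0.520: g = 0.1035, g' = -0.753 → ψ₂ = 0.657
  ψ₂ = 0.657: g = -0.0050, g' = -0.846 → ψ₂ = 0.652
Converged at ψ₂ = 0.652.
  1: x = 0.086, y = 0.217
  2: x = 0.229, y = 0.524
  3: x = 0.424, y = 0.211
  4: x = 0.260, y = 0.047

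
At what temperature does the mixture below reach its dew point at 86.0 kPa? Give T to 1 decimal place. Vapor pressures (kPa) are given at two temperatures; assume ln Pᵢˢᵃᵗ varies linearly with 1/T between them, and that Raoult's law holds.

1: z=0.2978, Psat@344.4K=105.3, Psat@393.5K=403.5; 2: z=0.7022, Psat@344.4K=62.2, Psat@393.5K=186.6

Dew-point temperature: Σzᵢ·P/Pᵢˢᵃᵗ(T) = 1. Interpolate ln Pᵢˢᵃᵗ = aᵢ + bᵢ/T.
  T = 344.4 K: ΣzᵢP/Pᵢˢᵃᵗ = 1.2141
  T = 393.5 K: ΣzᵢP/Pᵢˢᵃᵗ = 0.3871
  T = 368.9 K: ΣzᵢP/Pᵢˢᵃᵗ = 0.6600
  T = 356.6 K: ΣzᵢP/Pᵢˢᵃᵗ = 0.8867
  T = 350.5 K: ΣzᵢP/Pᵢˢᵃᵗ = 1.0346
  T = 353.6 K: ΣzᵢP/Pᵢˢᵃᵗ = 0.9559
  T = 352.1 K: ΣzᵢP/Pᵢˢᵃᵗ = 0.9930
Interpolating between 350.5 K and 352.1 K gives T ≈ 351.8 K.

T = 351.8 K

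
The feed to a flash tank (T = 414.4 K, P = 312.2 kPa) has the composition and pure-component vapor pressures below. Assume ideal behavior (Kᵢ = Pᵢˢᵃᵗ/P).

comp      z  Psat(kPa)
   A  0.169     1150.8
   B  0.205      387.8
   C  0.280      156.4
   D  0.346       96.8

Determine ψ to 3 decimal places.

ψ = 0.103

Raoult's law: Kᵢ = Pᵢˢᵃᵗ/P = Pᵢˢᵃᵗ/312.2.
  K_A = 1150.8/312.2 = 3.68610, K_B = 387.8/312.2 = 1.24215, K_C = 156.4/312.2 = 0.50096, K_D = 96.8/312.2 = 0.31006
Iterate (Newton) starting at ψ = 0.5:
  ψ = 0.500: g = -0.3126, g' = -0.739 → ψ = 0.077
  ψ = 0.077: g = 0.0272, g' = -1.107 → ψ = 0.102
  ψ = 0.102: g = 0.0010, g' = -1.031 → ψ = 0.103
Converged at ψ = 0.103.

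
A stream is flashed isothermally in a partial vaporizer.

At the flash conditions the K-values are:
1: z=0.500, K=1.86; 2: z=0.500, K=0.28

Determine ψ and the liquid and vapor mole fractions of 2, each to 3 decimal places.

ψ = 0.113, x_2 = 0.544, y_2 = 0.152

Material balance + equilibrium reduce to Σ zᵢ(Kᵢ−1)/(1+ψ(Kᵢ−1)) = 0.
g(0) = ΣzᵢKᵢ − 1 = 0.070 and g(1) = 1 − Σzᵢ/Kᵢ = -1.055, so a root lies in (0, 1).
Binary case is linear: z₁(K₁−1)(1+ψ(K₂−1)) + z₂(K₂−1)(1+ψ(K₁−1)) = 0
⇒ ψ = [z₁(K₁−1)+z₂(K₂−1)] / [−(K₁−1)(K₂−1)] = 0.0700/0.6192 = 0.113
Compositions from xᵢ = zᵢ/(1+ψ(Kᵢ−1)), yᵢ = Kᵢxᵢ:
  1: x = 0.456, y = 0.848
  2: x = 0.544, y = 0.152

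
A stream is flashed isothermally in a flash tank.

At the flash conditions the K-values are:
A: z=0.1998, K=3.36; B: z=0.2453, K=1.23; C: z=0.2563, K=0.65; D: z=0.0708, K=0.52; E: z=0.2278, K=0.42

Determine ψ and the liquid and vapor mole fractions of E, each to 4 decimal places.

Rachford–Rice: g(ψ) = Σ zᵢ(Kᵢ−1)/(1+ψ(Kᵢ−1)) = 0.
g(0) = ΣzᵢKᵢ − 1 = 0.2721 and g(1) = 1 − Σzᵢ/Kᵢ = -0.3317, so a root lies in (0, 1).
Newton iteration, ψ⁰ = 0.5:
  ψ = 0.5000: g = -0.07264, g' = -0.4710 → ψ = 0.3458
  ψ = 0.3458: g = 0.00384, g' = -0.5326 → ψ = 0.3530
Converged at ψ = 0.3530.
Compositions from xᵢ = zᵢ/(1+ψ(Kᵢ−1)), yᵢ = Kᵢxᵢ:
  A: x = 0.1090, y = 0.3662
  B: x = 0.2269, y = 0.2791
  C: x = 0.2924, y = 0.1901
  D: x = 0.0852, y = 0.0443
  E: x = 0.2865, y = 0.1203

ψ = 0.3530, x_E = 0.2865, y_E = 0.1203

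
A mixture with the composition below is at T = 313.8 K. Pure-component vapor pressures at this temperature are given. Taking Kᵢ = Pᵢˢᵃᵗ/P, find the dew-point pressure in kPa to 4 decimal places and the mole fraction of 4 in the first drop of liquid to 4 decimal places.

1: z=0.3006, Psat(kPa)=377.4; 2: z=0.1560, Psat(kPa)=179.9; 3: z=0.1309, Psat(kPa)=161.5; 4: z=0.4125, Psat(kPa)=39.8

At the dew point ψ → 1, so Σzᵢ/Kᵢ = 1 with Kᵢ = Pᵢˢᵃᵗ/P ⇒ 1/P = Σzᵢ/Pᵢˢᵃᵗ.
1/P = 0.3006/377.4 + 0.1560/179.9 + 0.1309/161.5 + 0.4125/39.8 = 0.0128385 ⇒ P = 77.8907 kPa
xᵢ = zᵢP/Pᵢˢᵃᵗ ⇒ x_4 = 0.4125·77.8907/39.8 = 0.8073

Pdew = 77.8907 kPa, x_4 = 0.8073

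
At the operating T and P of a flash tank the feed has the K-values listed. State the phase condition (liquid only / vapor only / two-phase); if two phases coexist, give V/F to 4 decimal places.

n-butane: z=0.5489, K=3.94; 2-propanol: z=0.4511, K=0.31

ΣzᵢKᵢ = 2.3025; Σzᵢ/Kᵢ = 1.5945.
Both exceed 1, so a two-phase solution exists.
Rachford–Rice: g(ψ) = Σ zᵢ(Kᵢ−1)/(1+ψ(Kᵢ−1)) = 0.
Binary case is linear: z₁(K₁−1)(1+ψ(K₂−1)) + z₂(K₂−1)(1+ψ(K₁−1)) = 0
⇒ ψ = [z₁(K₁−1)+z₂(K₂−1)] / [−(K₁−1)(K₂−1)] = 1.30251/2.02860 = 0.6421

two-phase, V/F = 0.6421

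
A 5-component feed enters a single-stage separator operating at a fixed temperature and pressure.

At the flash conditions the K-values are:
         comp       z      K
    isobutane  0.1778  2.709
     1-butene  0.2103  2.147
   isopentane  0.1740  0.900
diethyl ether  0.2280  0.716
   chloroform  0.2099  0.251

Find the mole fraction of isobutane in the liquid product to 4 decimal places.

x_isobutane = 0.1003

Material balance + equilibrium reduce to Σ zᵢ(Kᵢ−1)/(1+ψ(Kᵢ−1)) = 0.
g(0) = ΣzᵢKᵢ − 1 = 0.3057 and g(1) = 1 − Σzᵢ/Kᵢ = -0.5116, so a root lies in (0, 1).
Newton–Raphson from ψ = 0.5:
  ψ = 0.5000: g = -0.02798, g' = -0.5906 → ψ = 0.4526
  ψ = 0.4526: g = -0.00027, g' = -0.5806 → ψ = 0.4522
Converged at ψ = 0.4522.
Compositions from xᵢ = zᵢ/(1+ψ(Kᵢ−1)), yᵢ = Kᵢxᵢ:
  isobutane: x = 0.1003, y = 0.2717
  1-butene: x = 0.1385, y = 0.2973
  isopentane: x = 0.1822, y = 0.1640
  diethyl ether: x = 0.2616, y = 0.1873
  chloroform: x = 0.3174, y = 0.0797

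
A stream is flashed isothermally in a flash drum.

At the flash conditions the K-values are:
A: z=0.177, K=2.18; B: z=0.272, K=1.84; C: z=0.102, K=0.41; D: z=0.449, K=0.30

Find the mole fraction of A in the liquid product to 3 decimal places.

x_A = 0.159

Newton iteration, ψ⁰ = 0.5:
  ψ = 0.500: g = -0.2766, g' = -0.785 → ψ = 0.148
  ψ = 0.148: g = -0.0352, g' = -0.647 → ψ = 0.093
Converged at ψ = 0.093.
Compositions from xᵢ = zᵢ/(1+ψ(Kᵢ−1)), yᵢ = Kᵢxᵢ:
  A: x = 0.159, y = 0.348
  B: x = 0.252, y = 0.464
  C: x = 0.108, y = 0.044
  D: x = 0.480, y = 0.144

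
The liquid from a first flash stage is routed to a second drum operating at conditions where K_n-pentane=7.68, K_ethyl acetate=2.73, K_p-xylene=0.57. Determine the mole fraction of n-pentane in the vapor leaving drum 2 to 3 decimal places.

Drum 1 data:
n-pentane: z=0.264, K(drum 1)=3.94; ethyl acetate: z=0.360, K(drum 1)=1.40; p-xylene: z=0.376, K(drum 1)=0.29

Drum 1:
Material balance + equilibrium reduce to Σ zᵢ(Kᵢ−1)/(1+ψ₁(Kᵢ−1)) = 0.
Check two-phase: ΣzᵢKᵢ = 1.653 > 1 and Σzᵢ/Kᵢ = 1.621 > 1, so g(0) = 0.653 > 0 and g(1) = -0.621 < 0.
Newton–Raphson from ψ₁ = 0.65:
  ψ₁ = 0.650: g = -0.1148, g' = -0.959 → ψ₁ = 0.530
  ψ₁ = 0.530: g = -0.0061, g' = -0.875 → ψ₁ = 0.523
Converged at ψ₁ = 0.523.
Drum-1 compositions:
  n-pentane: x = 0.104, y = 0.410
  ethyl acetate: x = 0.298, y = 0.417
  p-xylene: x = 0.598, y = 0.174
Drum-2 feed = drum-1 liquid: z₂ = (0.1040, 0.2977, 0.5983).
Drum 2:
Material balance + equilibrium reduce to Σ zᵢ(Kᵢ−1)/(1+ψ₂(Kᵢ−1)) = 0.
Check two-phase: ΣzᵢKᵢ = 1.952 > 1 and Σzᵢ/Kᵢ = 1.172 > 1, so g(0) = 0.952 > 0 and g(1) = -0.172 < 0.
Newton–Raphson from ψ₂ = 0.31:
  ψ₂ = 0.310: g = 0.2646, g' = -1.017 → ψ₂ = 0.570
  ψ₂ = 0.570: g = 0.0629, g' = -0.621 → ψ₂ = 0.671
  ψ₂ = 0.671: g = 0.0032, g' = -0.564 → ψ₂ = 0.677
Converged at ψ₂ = 0.677.
  n-pentane: x = 0.019, y = 0.145
  ethyl acetate: x = 0.137, y = 0.374
  p-xylene: x = 0.844, y = 0.481

y_n-pentane (drum 2) = 0.145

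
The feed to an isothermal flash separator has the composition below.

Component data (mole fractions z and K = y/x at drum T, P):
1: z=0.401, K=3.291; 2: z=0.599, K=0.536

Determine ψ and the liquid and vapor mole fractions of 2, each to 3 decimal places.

Rachford–Rice: g(ψ) = Σ zᵢ(Kᵢ−1)/(1+ψ(Kᵢ−1)) = 0.
g(0) = ΣzᵢKᵢ − 1 = 0.641 and g(1) = 1 − Σzᵢ/Kᵢ = -0.239, so a root lies in (0, 1).
Iterate (Newton) starting at ψ = 0.5:
  ψ = 0.500: g = 0.0663, g' = -0.676 → ψ = 0.598
  ψ = 0.598: g = 0.0029, g' = -0.622 → ψ = 0.603
Converged at ψ = 0.603.
Compositions from xᵢ = zᵢ/(1+ψ(Kᵢ−1)), yᵢ = Kᵢxᵢ:
  1: x = 0.168, y = 0.554
  2: x = 0.832, y = 0.446

ψ = 0.603, x_2 = 0.832, y_2 = 0.446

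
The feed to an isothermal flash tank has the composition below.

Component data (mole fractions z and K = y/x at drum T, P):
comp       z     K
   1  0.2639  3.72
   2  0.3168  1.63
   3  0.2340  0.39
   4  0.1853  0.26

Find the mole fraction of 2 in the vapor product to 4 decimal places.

y_2 = 0.3856

Material balance + equilibrium reduce to Σ zᵢ(Kᵢ−1)/(1+ψ(Kᵢ−1)) = 0.
g(0) = ΣzᵢKᵢ − 1 = 0.6375 and g(1) = 1 − Σzᵢ/Kᵢ = -0.5780, so a root lies in (0, 1).
Iterate (Newton) starting at ψ = 0.68:
  ψ = 0.6800: g = -0.12830, g' = -0.9674 → ψ = 0.5474
  ψ = 0.5474: g = -0.00796, g' = -0.8676 → ψ = 0.5382
Converged at ψ = 0.5382.
Compositions from xᵢ = zᵢ/(1+ψ(Kᵢ−1)), yᵢ = Kᵢxᵢ:
  1: x = 0.1071, y = 0.3984
  2: x = 0.2366, y = 0.3856
  3: x = 0.3484, y = 0.1359
  4: x = 0.3079, y = 0.0801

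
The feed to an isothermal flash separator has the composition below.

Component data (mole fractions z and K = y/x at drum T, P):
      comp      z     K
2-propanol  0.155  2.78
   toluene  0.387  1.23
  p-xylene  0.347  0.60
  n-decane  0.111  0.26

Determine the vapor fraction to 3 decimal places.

ψ = 0.300

Let ψ = V/F and solve Σ zᵢ(Kᵢ−1)/(1+ψ(Kᵢ−1)) = 0.
Check two-phase: ΣzᵢKᵢ = 1.144 > 1 and Σzᵢ/Kᵢ = 1.376 > 1, so g(0) = 0.144 > 0 and g(1) = -0.376 < 0.
Iterate (Newton) starting at ψ = 0.52:
  ψ = 0.520: g = -0.0860, g' = -0.398 → ψ = 0.304
  ψ = 0.304: g = -0.0017, g' = -0.398 → ψ = 0.300
Converged at ψ = 0.300.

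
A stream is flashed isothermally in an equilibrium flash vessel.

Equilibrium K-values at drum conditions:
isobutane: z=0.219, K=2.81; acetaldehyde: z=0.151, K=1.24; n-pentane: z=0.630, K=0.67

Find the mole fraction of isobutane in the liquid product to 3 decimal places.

x_isobutane = 0.118

Let ψ = V/F and solve Σ zᵢ(Kᵢ−1)/(1+ψ(Kᵢ−1)) = 0.
g(0) = ΣzᵢKᵢ − 1 = 0.225 and g(1) = 1 − Σzᵢ/Kᵢ = -0.140, so a root lies in (0, 1).
Newton iteration, ψ⁰ = 0.65:
  ψ = 0.650: g = -0.0512, g' = -0.269 → ψ = 0.460
  ψ = 0.460: g = 0.0039, g' = -0.316 → ψ = 0.472
Converged at ψ = 0.472.
Compositions from xᵢ = zᵢ/(1+ψ(Kᵢ−1)), yᵢ = Kᵢxᵢ:
  isobutane: x = 0.118, y = 0.332
  acetaldehyde: x = 0.136, y = 0.168
  n-pentane: x = 0.746, y = 0.500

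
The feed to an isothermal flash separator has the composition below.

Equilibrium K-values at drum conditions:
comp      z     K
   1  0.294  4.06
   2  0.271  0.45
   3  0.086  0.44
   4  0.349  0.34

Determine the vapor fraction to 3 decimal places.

Let ψ = V/F and solve Σ zᵢ(Kᵢ−1)/(1+ψ(Kᵢ−1)) = 0.
Check two-phase: ΣzᵢKᵢ = 1.472 > 1 and Σzᵢ/Kᵢ = 1.897 > 1, so g(0) = 0.472 > 0 and g(1) = -0.897 < 0.
Newton iteration, ψ⁰ = 0.5:
  ψ = 0.500: g = -0.2607, g' = -0.977 → ψ = 0.233
  ψ = 0.233: g = 0.0265, g' = -1.294 → ψ = 0.254
Converged at ψ = 0.254.

ψ = 0.254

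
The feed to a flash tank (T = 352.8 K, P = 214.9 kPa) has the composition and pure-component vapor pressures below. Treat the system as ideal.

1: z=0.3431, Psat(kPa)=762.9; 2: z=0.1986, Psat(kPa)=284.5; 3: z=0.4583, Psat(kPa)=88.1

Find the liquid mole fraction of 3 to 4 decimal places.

Raoult's law: Kᵢ = Pᵢˢᵃᵗ/P = Pᵢˢᵃᵗ/214.9.
  K_1 = 762.9/214.9 = 3.550023, K_2 = 284.5/214.9 = 1.323872, K_3 = 88.1/214.9 = 0.409958
Material balance + equilibrium reduce to Σ zᵢ(Kᵢ−1)/(1+V/F(Kᵢ−1)) = 0.
Check two-phase: ΣzᵢKᵢ = 1.6688 > 1 and Σzᵢ/Kᵢ = 1.3646 > 1, so g(0) = 0.6688 > 0 and g(1) = -0.3646 < 0.
Iterate (Newton) starting at V/F = 0.5:
  V/F = 0.5000: g = 0.05635, g' = -0.7675 → V/F = 0.5734
  V/F = 0.5734: g = 0.00089, g' = -0.7473 → V/F = 0.5746
Converged at V/F = 0.5746.
Compositions from xᵢ = zᵢ/(1+V/F(Kᵢ−1)), yᵢ = Kᵢxᵢ:
  1: x = 0.1392, y = 0.4941
  2: x = 0.1674, y = 0.2217
  3: x = 0.6934, y = 0.2843

x_3 = 0.6934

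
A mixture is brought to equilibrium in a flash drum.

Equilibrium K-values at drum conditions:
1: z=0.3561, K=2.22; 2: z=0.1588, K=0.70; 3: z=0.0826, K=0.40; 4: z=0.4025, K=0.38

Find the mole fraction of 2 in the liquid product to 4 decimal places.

Rachford–Rice: g(V/F) = Σ zᵢ(Kᵢ−1)/(1+V/F(Kᵢ−1)) = 0.
Check two-phase: ΣzᵢKᵢ = 1.0877 > 1 and Σzᵢ/Kᵢ = 1.6530 > 1, so g(0) = 0.0877 > 0 and g(1) = -0.6530 < 0.
Newton–Raphson from V/F = 0.32:
  V/F = 0.3200: g = -0.11289, g' = -0.5780 → V/F = 0.1247
  V/F = 0.1247: g = 0.00357, g' = -0.6312 → V/F = 0.1303
Converged at V/F = 0.1303.
Compositions from xᵢ = zᵢ/(1+V/F(Kᵢ−1)), yᵢ = Kᵢxᵢ:
  1: x = 0.3072, y = 0.6821
  2: x = 0.1653, y = 0.1157
  3: x = 0.0896, y = 0.0358
  4: x = 0.4379, y = 0.1664

x_2 = 0.1653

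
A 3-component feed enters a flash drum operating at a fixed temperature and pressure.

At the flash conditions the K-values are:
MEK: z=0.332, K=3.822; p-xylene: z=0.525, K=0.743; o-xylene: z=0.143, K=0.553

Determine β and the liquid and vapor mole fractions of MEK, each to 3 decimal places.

Let β = V/F and solve Σ zᵢ(Kᵢ−1)/(1+β(Kᵢ−1)) = 0.
Check two-phase: ΣzᵢKᵢ = 1.738 > 1 and Σzᵢ/Kᵢ = 1.052 > 1, so g(0) = 0.738 > 0 and g(1) = -0.052 < 0.
Iterate (Newton) starting at β = 0.5:
  β = 0.500: g = 0.1515, g' = -0.548 → β = 0.776
  β = 0.776: g = 0.0271, g' = -0.381 → β = 0.848
  β = 0.848: g = 0.0008, g' = -0.361 → β = 0.850
Converged at β = 0.850.
Compositions from xᵢ = zᵢ/(1+β(Kᵢ−1)), yᵢ = Kᵢxᵢ:
  MEK: x = 0.098, y = 0.373
  p-xylene: x = 0.672, y = 0.499
  o-xylene: x = 0.231, y = 0.128

β = 0.850, x_MEK = 0.098, y_MEK = 0.373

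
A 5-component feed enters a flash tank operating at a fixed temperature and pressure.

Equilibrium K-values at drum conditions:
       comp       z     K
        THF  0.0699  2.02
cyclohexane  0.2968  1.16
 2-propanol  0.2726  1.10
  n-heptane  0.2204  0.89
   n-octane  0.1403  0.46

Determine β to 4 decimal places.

β = 0.3955

Material balance + equilibrium reduce to Σ zᵢ(Kᵢ−1)/(1+β(Kᵢ−1)) = 0.
Feasibility: ΣzᵢKᵢ = 1.0460, Σzᵢ/Kᵢ = 1.0909 — both > 1, two phases present.
Iterate (Newton) starting at β = 0.5:
  β = 0.5000: g = -0.01229, g' = -0.1206 → β = 0.3981
  β = 0.3981: g = -0.00030, g' = -0.1153 → β = 0.3955
Converged at β = 0.3955.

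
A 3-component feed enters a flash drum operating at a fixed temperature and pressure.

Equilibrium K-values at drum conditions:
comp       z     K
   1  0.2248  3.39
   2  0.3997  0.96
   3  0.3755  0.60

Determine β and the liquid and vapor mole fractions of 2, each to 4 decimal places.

Material balance + equilibrium reduce to Σ zᵢ(Kᵢ−1)/(1+β(Kᵢ−1)) = 0.
Feasibility: ΣzᵢKᵢ = 1.3711, Σzᵢ/Kᵢ = 1.1085 — both > 1, two phases present.
Newton–Raphson from β = 0.5:
  β = 0.5000: g = 0.04071, g' = -0.3611 → β = 0.6127
  β = 0.6127: g = 0.00265, g' = -0.3175 → β = 0.6211
Converged at β = 0.6211.
Compositions from xᵢ = zᵢ/(1+β(Kᵢ−1)), yᵢ = Kᵢxᵢ:
  1: x = 0.0905, y = 0.3067
  2: x = 0.4099, y = 0.3935
  3: x = 0.4996, y = 0.2998

β = 0.6211, x_2 = 0.4099, y_2 = 0.3935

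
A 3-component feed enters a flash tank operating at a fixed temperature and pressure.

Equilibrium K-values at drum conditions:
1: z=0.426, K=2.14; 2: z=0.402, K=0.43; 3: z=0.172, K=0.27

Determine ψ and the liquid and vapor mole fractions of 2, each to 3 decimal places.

Rachford–Rice: g(ψ) = Σ zᵢ(Kᵢ−1)/(1+ψ(Kᵢ−1)) = 0.
Check two-phase: ΣzᵢKᵢ = 1.131 > 1 and Σzᵢ/Kᵢ = 1.771 > 1, so g(0) = 0.131 > 0 and g(1) = -0.771 < 0.
Newton iteration, ψ⁰ = 0.5:
  ψ = 0.500: g = -0.2089, g' = -0.707 → ψ = 0.205
  ψ = 0.205: g = -0.0133, g' = -0.658 → ψ = 0.185
Converged at ψ = 0.185.
Compositions from xᵢ = zᵢ/(1+ψ(Kᵢ−1)), yᵢ = Kᵢxᵢ:
  1: x = 0.352, y = 0.753
  2: x = 0.449, y = 0.193
  3: x = 0.199, y = 0.054

ψ = 0.185, x_2 = 0.449, y_2 = 0.193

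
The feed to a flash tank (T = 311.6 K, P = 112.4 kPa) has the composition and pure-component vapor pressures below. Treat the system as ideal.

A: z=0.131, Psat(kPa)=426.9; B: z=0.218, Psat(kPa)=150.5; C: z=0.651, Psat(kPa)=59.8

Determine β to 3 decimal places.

Raoult's law: Kᵢ = Pᵢˢᵃᵗ/P = Pᵢˢᵃᵗ/112.4.
  K_A = 426.9/112.4 = 3.79804, K_B = 150.5/112.4 = 1.33897, K_C = 59.8/112.4 = 0.53203
Let β = V/F and solve Σ zᵢ(Kᵢ−1)/(1+β(Kᵢ−1)) = 0.
Check two-phase: ΣzᵢKᵢ = 1.136 > 1 and Σzᵢ/Kᵢ = 1.421 > 1, so g(0) = 0.136 > 0 and g(1) = -0.421 < 0.
Newton iteration, β⁰ = 0.57:
  β = 0.570: g = -0.2123, g' = -0.435 → β = 0.082
  β = 0.082: g = 0.0532, g' = -0.856 → β = 0.144
  β = 0.144: g = 0.0049, g' = -0.707 → β = 0.151
Converged at β = 0.151.

β = 0.151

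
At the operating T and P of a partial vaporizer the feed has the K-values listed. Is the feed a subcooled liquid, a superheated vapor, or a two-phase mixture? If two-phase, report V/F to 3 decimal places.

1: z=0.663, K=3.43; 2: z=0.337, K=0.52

ΣzᵢKᵢ = 2.449; Σzᵢ/Kᵢ = 0.841.
Since Σzᵢ/Kᵢ < 1 the mixture is above its dew point — single vapor phase.

superheated vapor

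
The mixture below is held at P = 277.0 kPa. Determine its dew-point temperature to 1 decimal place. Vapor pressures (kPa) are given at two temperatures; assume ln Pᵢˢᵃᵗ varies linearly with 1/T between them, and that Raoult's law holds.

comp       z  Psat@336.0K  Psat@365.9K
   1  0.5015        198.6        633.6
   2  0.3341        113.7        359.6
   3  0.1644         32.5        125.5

Dew-point temperature: Σzᵢ·P/Pᵢˢᵃᵗ(T) = 1. Interpolate ln Pᵢˢᵃᵗ = aᵢ + bᵢ/T.
  T = 336.0 K: ΣzᵢP/Pᵢˢᵃᵗ = 2.9146
  T = 365.9 K: ΣzᵢP/Pᵢˢᵃᵗ = 0.8395
  T = 350.9 K: ΣzᵢP/Pᵢˢᵃᵗ = 1.5246
  T = 358.4 K: ΣzᵢP/Pᵢˢᵃᵗ = 1.1240
  T = 362.1 K: ΣzᵢP/Pᵢˢᵃᵗ = 0.9717
  T = 360.2 K: ΣzᵢP/Pᵢˢᵃᵗ = 1.0467
Interpolating between 360.2 K and 362.1 K gives T ≈ 361.4 K.

T = 361.4 K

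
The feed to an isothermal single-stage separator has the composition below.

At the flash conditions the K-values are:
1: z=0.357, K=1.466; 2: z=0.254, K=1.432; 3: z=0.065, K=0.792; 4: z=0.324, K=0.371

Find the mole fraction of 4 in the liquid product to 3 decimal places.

Rachford–Rice: g(ψ) = Σ zᵢ(Kᵢ−1)/(1+ψ(Kᵢ−1)) = 0.
Feasibility: ΣzᵢKᵢ = 1.059, Σzᵢ/Kᵢ = 1.376 — both > 1, two phases present.
Iterate (Newton) starting at ψ = 0.38:
  ψ = 0.380: g = -0.0469, g' = -0.316 → ψ = 0.231
  ψ = 0.231: g = -0.0028, g' = -0.281 → ψ = 0.221
Converged at ψ = 0.221.
Compositions from xᵢ = zᵢ/(1+ψ(Kᵢ−1)), yᵢ = Kᵢxᵢ:
  1: x = 0.324, y = 0.474
  2: x = 0.232, y = 0.332
  3: x = 0.068, y = 0.054
  4: x = 0.376, y = 0.140

x_4 = 0.376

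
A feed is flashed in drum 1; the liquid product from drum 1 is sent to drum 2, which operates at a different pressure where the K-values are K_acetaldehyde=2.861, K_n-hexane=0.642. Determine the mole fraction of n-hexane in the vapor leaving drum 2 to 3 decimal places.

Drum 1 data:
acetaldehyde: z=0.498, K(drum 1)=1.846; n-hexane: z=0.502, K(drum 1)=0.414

y_n-hexane (drum 2) = 0.538

Drum 1:
Rachford–Rice: g(ψ₁) = Σ zᵢ(Kᵢ−1)/(1+ψ₁(Kᵢ−1)) = 0.
g(0) = ΣzᵢKᵢ − 1 = 0.127 and g(1) = 1 − Σzᵢ/Kᵢ = -0.482, so a root lies in (0, 1).
Binary case is linear: z₁(K₁−1)(1+ψ₁(K₂−1)) + z₂(K₂−1)(1+ψ₁(K₁−1)) = 0
⇒ ψ₁ = [z₁(K₁−1)+z₂(K₂−1)] / [−(K₁−1)(K₂−1)] = 0.1271/0.4958 = 0.256
Drum-1 compositions:
  acetaldehyde: x = 0.409, y = 0.755
  n-hexane: x = 0.591, y = 0.245
Drum-2 feed = drum-1 liquid: z₂ = (0.4092, 0.5908).
Drum 2:
Rachford–Rice: g(ψ₂) = Σ zᵢ(Kᵢ−1)/(1+ψ₂(Kᵢ−1)) = 0.
Check two-phase: ΣzᵢKᵢ = 1.550 > 1 and Σzᵢ/Kᵢ = 1.063 > 1, so g(0) = 0.550 > 0 and g(1) = -0.063 < 0.
Newton iteration, ψ₂⁰ = 0.5:
  ψ₂ = 0.500: g = 0.1369, g' = -0.493 → ψ₂ = 0.778
  ψ₂ = 0.778: g = 0.0180, g' = -0.382 → ψ₂ = 0.825
  ψ₂ = 0.825: g = 0.0002, g' = -0.373 → ψ₂ = 0.826
Converged at ψ₂ = 0.826.
  acetaldehyde: x = 0.161, y = 0.462
  n-hexane: x = 0.839, y = 0.538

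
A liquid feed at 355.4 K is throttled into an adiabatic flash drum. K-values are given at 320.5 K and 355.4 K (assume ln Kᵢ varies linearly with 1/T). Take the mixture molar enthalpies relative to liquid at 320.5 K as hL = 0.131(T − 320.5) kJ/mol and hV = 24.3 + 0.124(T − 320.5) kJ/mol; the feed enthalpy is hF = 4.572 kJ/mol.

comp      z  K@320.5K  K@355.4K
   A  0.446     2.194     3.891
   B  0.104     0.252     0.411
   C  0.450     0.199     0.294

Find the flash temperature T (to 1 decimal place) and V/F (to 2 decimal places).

Adiabatic flash: solve Rachford–Rice at each trial T, then check hF = ψ·hV(T) + (1−ψ)·hL(T).
  T = 320.5 K: K = (2.194, 0.252, 0.199), RR gives ψ = 0.100, H_out = 2.425 kJ/mol
  T = 355.4 K: K = (3.891, 0.411, 0.294), RR gives ψ = 0.459, H_out = 15.616 kJ/mol
  T = 337.9 K: K = (2.963, 0.326, 0.244), RR gives ψ = 0.320, H_out = 10.010 kJ/mol
  T = 329.2 K: K = (2.560, 0.287, 0.221), RR gives ψ = 0.227, H_out = 6.631 kJ/mol
  T = 324.9 K: K = (2.374, 0.270, 0.210), RR gives ψ = 0.170, H_out = 4.690 kJ/mol
  T = 322.7 K: K = (2.283, 0.261, 0.204), RR gives ψ = 0.136, H_out = 3.599 kJ/mol
Linear interpolation between T = 322.7 (H_out = 3.599) and T = 324.9 (H_out = 4.690) on hF = 4.572 gives T ≈ 324.7 K, at which ψ = 0.17.

T = 324.7 K, V/F = 0.17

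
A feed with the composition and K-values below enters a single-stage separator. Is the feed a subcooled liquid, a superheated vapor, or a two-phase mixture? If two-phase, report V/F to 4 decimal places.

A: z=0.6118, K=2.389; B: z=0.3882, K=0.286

two-phase, V/F = 0.5774

ΣzᵢKᵢ = 1.5726; Σzᵢ/Kᵢ = 1.6134.
Both exceed 1, so a two-phase solution exists.
Rachford–Rice: g(ψ) = Σ zᵢ(Kᵢ−1)/(1+ψ(Kᵢ−1)) = 0.
Binary case is linear: z₁(K₁−1)(1+ψ(K₂−1)) + z₂(K₂−1)(1+ψ(K₁−1)) = 0
⇒ ψ = [z₁(K₁−1)+z₂(K₂−1)] / [−(K₁−1)(K₂−1)] = 0.57262/0.99175 = 0.5774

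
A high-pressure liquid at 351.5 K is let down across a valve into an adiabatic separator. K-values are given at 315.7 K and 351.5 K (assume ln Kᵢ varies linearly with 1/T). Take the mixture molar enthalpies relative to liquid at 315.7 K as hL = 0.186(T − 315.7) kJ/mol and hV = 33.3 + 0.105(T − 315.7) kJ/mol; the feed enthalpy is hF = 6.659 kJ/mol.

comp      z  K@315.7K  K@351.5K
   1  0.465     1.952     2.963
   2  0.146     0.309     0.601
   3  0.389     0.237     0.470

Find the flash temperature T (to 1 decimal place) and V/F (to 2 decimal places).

T = 321.6 K, V/F = 0.17

Adiabatic flash: solve Rachford–Rice at each trial T, then check hF = ψ·hV(T) + (1−ψ)·hL(T).
  T = 315.7 K: K = (1.952, 0.309, 0.237), RR gives ψ = 0.064, H_out = 2.115 kJ/mol
  T = 351.5 K: K = (2.963, 0.601, 0.470), RR gives ψ = 0.662, H_out = 26.792 kJ/mol
  T = 333.6 K: K = (2.432, 0.439, 0.340), RR gives ψ = 0.360, H_out = 14.791 kJ/mol
  T = 324.6 K: K = (2.184, 0.370, 0.285), RR gives ψ = 0.220, H_out = 8.818 kJ/mol
  T = 320.1 K: K = (2.065, 0.338, 0.260), RR gives ψ = 0.144, H_out = 5.578 kJ/mol
  T = 322.4 K: K = (2.126, 0.354, 0.273), RR gives ψ = 0.184, H_out = 7.265 kJ/mol
Linear interpolation between T = 320.1 (H_out = 5.578) and T = 322.4 (H_out = 7.265) on hF = 6.659 gives T ≈ 321.6 K, at which ψ = 0.17.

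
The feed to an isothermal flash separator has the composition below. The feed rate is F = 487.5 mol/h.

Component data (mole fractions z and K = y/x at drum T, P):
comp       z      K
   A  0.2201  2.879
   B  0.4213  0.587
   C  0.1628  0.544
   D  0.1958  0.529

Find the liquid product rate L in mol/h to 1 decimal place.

L = 444.1 mol/h

Material balance + equilibrium reduce to Σ zᵢ(Kᵢ−1)/(1+ψ(Kᵢ−1)) = 0.
g(0) = ΣzᵢKᵢ − 1 = 0.0731 and g(1) = 1 − Σzᵢ/Kᵢ = -0.4636, so a root lies in (0, 1).
Newton–Raphson from ψ = 0.5:
  ψ = 0.5000: g = -0.22284, g' = -0.4518 → ψ = 0.0068
  ψ = 0.0068: g = 0.06686, g' = -0.9076 → ψ = 0.0805
  ψ = 0.0805: g = 0.00634, g' = -0.7466 → ψ = 0.0890
  ψ = 0.0890: g = 0.00006, g' = -0.7320 → ψ = 0.0891
Converged at ψ = 0.0891.
Then V = ψ·F = 0.0891·487.5 = 43.4 mol/h and L = F − V = 444.1 mol/h.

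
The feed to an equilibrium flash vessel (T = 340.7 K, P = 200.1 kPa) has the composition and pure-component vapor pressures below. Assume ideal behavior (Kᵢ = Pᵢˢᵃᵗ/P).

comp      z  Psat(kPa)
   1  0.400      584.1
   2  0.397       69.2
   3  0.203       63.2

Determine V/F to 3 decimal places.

Raoult's law: Kᵢ = Pᵢˢᵃᵗ/P = Pᵢˢᵃᵗ/200.1.
  K_1 = 584.1/200.1 = 2.91904, K_2 = 69.2/200.1 = 0.34583, K_3 = 63.2/200.1 = 0.31584
Material balance + equilibrium reduce to Σ zᵢ(Kᵢ−1)/(1+V/F(Kᵢ−1)) = 0.
Feasibility: ΣzᵢKᵢ = 1.369, Σzᵢ/Kᵢ = 1.928 — both > 1, two phases present.
Iterate (Newton) starting at V/F = 0.5:
  V/F = 0.500: g = -0.2053, g' = -0.978 → V/F = 0.290
  V/F = 0.290: g = -0.0008, g' = -1.015 → V/F = 0.289
Converged at V/F = 0.289.

V/F = 0.289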